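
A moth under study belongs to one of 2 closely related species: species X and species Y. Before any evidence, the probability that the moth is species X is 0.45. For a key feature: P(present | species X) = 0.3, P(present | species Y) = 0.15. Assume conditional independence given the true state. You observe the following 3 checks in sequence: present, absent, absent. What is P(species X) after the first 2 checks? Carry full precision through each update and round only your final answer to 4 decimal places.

After 'present': P(species X) = 0.3·0.4500 / (0.3·0.4500 + 0.15·0.5500) ≈ 0.6207
After 'absent': P(species X) = 0.7·0.6207 / (0.7·0.6207 + 0.85·0.3793) ≈ 0.5740

0.5740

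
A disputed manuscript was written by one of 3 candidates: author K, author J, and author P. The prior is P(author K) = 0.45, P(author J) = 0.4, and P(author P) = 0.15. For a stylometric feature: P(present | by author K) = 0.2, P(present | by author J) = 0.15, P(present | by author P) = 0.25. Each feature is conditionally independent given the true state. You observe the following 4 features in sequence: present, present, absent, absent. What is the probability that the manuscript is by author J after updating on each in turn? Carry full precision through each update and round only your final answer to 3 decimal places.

After 'present': normaliser = 0.2·0.4500 + 0.15·0.4000 + 0.25·0.1500; P(author K) ≈ 0.4800, P(author J) ≈ 0.3200, P(author P) ≈ 0.2000
After 'present': normaliser = 0.2·0.4800 + 0.15·0.3200 + 0.25·0.2000; P(author K) ≈ 0.4948, P(author J) ≈ 0.2474, P(author P) ≈ 0.2577
After 'absent': normaliser = 0.8·0.4948 + 0.85·0.2474 + 0.75·0.2577; P(author K) ≈ 0.4952, P(author J) ≈ 0.2631, P(author P) ≈ 0.2418
After 'absent': normaliser = 0.8·0.4952 + 0.85·0.2631 + 0.75·0.2418; P(author K) ≈ 0.4945, P(author J) ≈ 0.2791, P(author P) ≈ 0.2264

0.279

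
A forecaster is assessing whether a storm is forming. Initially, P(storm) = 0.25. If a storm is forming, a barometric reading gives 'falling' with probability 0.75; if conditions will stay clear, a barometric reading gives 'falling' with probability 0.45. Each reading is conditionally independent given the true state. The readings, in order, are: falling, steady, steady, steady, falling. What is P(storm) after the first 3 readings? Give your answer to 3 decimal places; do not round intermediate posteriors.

0.103

Apply Bayes' rule sequentially, carrying P(storm) forward.
After 'falling': P(storm) = 0.75·0.2500 / (0.75·0.2500 + 0.45·0.7500) ≈ 0.3571
After 'steady': P(storm) = 0.25·0.3571 / (0.25·0.3571 + 0.55·0.6429) ≈ 0.2016
After 'steady': P(storm) = 0.25·0.2016 / (0.25·0.2016 + 0.55·0.7984) ≈ 0.1030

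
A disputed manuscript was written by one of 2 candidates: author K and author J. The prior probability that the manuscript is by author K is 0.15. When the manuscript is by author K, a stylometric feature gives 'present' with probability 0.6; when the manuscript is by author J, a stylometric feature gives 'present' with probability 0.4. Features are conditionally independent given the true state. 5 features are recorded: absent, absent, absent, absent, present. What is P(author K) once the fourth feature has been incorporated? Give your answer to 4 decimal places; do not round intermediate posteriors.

0.0337

After 'absent': P(author K) = 0.4·0.1500 / (0.4·0.1500 + 0.6·0.8500) ≈ 0.1053
After 'absent': P(author K) = 0.4·0.1053 / (0.4·0.1053 + 0.6·0.8947) ≈ 0.0727
After 'absent': P(author K) = 0.4·0.0727 / (0.4·0.0727 + 0.6·0.9273) ≈ 0.0497
After 'absent': P(author K) = 0.4·0.0497 / (0.4·0.0497 + 0.6·0.9503) ≈ 0.0337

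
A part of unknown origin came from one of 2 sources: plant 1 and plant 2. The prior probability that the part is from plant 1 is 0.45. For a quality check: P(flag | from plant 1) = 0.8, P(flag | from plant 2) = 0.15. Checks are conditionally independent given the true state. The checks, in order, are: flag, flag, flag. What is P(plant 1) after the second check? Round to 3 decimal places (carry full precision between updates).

0.959

Apply Bayes' rule sequentially, carrying P(plant 1) forward.
After 'flag': P(plant 1) = 0.8·0.4500 / (0.8·0.4500 + 0.15·0.5500) ≈ 0.8136
After 'flag': P(plant 1) = 0.8·0.8136 / (0.8·0.8136 + 0.15·0.1864) ≈ 0.9588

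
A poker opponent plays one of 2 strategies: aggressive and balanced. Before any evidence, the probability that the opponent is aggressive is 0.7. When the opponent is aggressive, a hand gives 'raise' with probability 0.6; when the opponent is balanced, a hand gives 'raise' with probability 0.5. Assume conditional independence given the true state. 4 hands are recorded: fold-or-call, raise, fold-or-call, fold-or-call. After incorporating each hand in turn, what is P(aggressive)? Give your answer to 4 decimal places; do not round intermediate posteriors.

After 'fold-or-call': P(aggressive) = 0.4·0.7000 / (0.4·0.7000 + 0.5·0.3000) ≈ 0.6512
After 'raise': P(aggressive) = 0.6·0.6512 / (0.6·0.6512 + 0.5·0.3488) ≈ 0.6914
After 'fold-or-call': P(aggressive) = 0.4·0.6914 / (0.4·0.6914 + 0.5·0.3086) ≈ 0.6418
After 'fold-or-call': P(aggressive) = 0.4·0.6418 / (0.4·0.6418 + 0.5·0.3582) ≈ 0.5891

0.5891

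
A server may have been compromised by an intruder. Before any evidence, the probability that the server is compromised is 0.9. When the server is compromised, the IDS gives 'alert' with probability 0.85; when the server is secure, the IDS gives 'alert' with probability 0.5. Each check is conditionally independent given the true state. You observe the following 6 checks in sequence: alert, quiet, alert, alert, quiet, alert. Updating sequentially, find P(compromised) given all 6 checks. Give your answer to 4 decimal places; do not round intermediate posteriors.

Each posterior becomes the prior for the next update.
After 'alert': P(compromised) = 0.85·0.9000 / (0.85·0.9000 + 0.5·0.1000) ≈ 0.9387
After 'quiet': P(compromised) = 0.15·0.9387 / (0.15·0.9387 + 0.5·0.0613) ≈ 0.8211
After 'alert': P(compromised) = 0.85·0.8211 / (0.85·0.8211 + 0.5·0.1789) ≈ 0.8864
After 'alert': P(compromised) = 0.85·0.8864 / (0.85·0.8864 + 0.5·0.1136) ≈ 0.9299
After 'quiet': P(compromised) = 0.15·0.9299 / (0.15·0.9299 + 0.5·0.0701) ≈ 0.7992
After 'alert': P(compromised) = 0.85·0.7992 / (0.85·0.7992 + 0.5·0.2008) ≈ 0.8712

0.8712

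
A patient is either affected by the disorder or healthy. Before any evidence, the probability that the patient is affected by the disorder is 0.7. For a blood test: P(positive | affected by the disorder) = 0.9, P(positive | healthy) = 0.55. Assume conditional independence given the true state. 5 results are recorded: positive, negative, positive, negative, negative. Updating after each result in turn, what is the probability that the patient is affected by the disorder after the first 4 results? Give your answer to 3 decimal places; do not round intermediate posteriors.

After 'positive': P(affected) = 0.9·0.7000 / (0.9·0.7000 + 0.55·0.3000) ≈ 0.7925
After 'negative': P(affected) = 0.1·0.7925 / (0.1·0.7925 + 0.45·0.2075) ≈ 0.4590
After 'positive': P(affected) = 0.9·0.4590 / (0.9·0.4590 + 0.55·0.5410) ≈ 0.5813
After 'negative': P(affected) = 0.1·0.5813 / (0.1·0.5813 + 0.45·0.4187) ≈ 0.2358

0.236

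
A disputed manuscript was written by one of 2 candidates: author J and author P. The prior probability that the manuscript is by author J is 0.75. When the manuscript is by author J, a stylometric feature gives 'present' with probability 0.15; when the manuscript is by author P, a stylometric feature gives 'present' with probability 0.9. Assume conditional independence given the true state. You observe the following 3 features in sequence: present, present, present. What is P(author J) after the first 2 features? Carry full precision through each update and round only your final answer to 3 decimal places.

0.077

Apply Bayes' rule sequentially, carrying P(author J) forward.
After 'present': P(author J) = 0.15·0.7500 / (0.15·0.7500 + 0.9·0.2500) ≈ 0.3333
After 'present': P(author J) = 0.15·0.3333 / (0.15·0.3333 + 0.9·0.6667) ≈ 0.0769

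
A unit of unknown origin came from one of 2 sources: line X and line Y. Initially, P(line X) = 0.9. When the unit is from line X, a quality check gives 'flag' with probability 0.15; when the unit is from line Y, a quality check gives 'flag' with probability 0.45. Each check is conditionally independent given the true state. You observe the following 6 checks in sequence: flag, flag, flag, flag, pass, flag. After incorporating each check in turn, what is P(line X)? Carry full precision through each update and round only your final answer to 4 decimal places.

After 'flag': P(line X) = 0.15·0.9000 / (0.15·0.9000 + 0.45·0.1000) ≈ 0.7500
After 'flag': P(line X) = 0.15·0.7500 / (0.15·0.7500 + 0.45·0.2500) ≈ 0.5000
After 'flag': P(line X) = 0.15·0.5000 / (0.15·0.5000 + 0.45·0.5000) ≈ 0.2500
After 'flag': P(line X) = 0.15·0.2500 / (0.15·0.2500 + 0.45·0.7500) ≈ 0.1000
After 'pass': P(line X) = 0.85·0.1000 / (0.85·0.1000 + 0.55·0.9000) ≈ 0.1466
After 'flag': P(line X) = 0.15·0.1466 / (0.15·0.1466 + 0.45·0.8534) ≈ 0.0541

0.0541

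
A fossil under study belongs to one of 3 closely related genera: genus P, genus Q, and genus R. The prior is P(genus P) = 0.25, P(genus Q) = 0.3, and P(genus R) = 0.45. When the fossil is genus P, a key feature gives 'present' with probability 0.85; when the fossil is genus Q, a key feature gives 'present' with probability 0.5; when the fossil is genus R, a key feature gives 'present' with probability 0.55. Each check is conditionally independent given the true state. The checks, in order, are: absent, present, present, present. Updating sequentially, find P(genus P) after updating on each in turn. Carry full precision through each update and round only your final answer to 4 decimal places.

After 'absent': normaliser = 0.15·0.2500 + 0.5·0.3000 + 0.45·0.4500; P(genus P) ≈ 0.0962, P(genus Q) ≈ 0.3846, P(genus R) ≈ 0.5192
After 'present': normaliser = 0.85·0.0962 + 0.5·0.3846 + 0.55·0.5192; P(genus P) ≈ 0.1460, P(genus Q) ≈ 0.3436, P(genus R) ≈ 0.5103
After 'present': normaliser = 0.85·0.1460 + 0.5·0.3436 + 0.55·0.5103; P(genus P) ≈ 0.2153, P(genus Q) ≈ 0.2980, P(genus R) ≈ 0.4867
After 'present': normaliser = 0.85·0.2153 + 0.5·0.2980 + 0.55·0.4867; P(genus P) ≈ 0.3051, P(genus Q) ≈ 0.2484, P(genus R) ≈ 0.4464

0.3051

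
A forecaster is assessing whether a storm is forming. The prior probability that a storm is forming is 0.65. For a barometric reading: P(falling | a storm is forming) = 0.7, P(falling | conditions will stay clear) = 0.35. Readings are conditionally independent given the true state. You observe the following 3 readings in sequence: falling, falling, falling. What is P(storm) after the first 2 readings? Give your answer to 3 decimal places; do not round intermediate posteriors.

Apply Bayes' rule sequentially, carrying P(storm) forward.
After 'falling': P(storm) = 0.7·0.6500 / (0.7·0.6500 + 0.35·0.3500) ≈ 0.7879
After 'falling': P(storm) = 0.7·0.7879 / (0.7·0.7879 + 0.35·0.2121) ≈ 0.8814

0.881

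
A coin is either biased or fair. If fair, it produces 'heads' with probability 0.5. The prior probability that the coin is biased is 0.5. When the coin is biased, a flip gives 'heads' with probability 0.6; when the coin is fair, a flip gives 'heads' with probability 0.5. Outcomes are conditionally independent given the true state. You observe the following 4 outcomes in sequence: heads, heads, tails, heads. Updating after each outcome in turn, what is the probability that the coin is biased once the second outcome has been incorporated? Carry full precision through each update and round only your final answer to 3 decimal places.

After 'heads': P(biased) = 0.6·0.5000 / (0.6·0.5000 + 0.5·0.5000) ≈ 0.5455
After 'heads': P(biased) = 0.6·0.5455 / (0.6·0.5455 + 0.5·0.4545) ≈ 0.5902

0.590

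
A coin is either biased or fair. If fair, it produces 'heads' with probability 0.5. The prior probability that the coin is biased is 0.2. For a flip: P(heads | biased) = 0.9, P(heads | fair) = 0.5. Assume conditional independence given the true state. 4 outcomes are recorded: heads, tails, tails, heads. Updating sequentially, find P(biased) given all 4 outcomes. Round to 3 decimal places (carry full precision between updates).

0.031

After 'heads': P(biased) = 0.9·0.2000 / (0.9·0.2000 + 0.5·0.8000) ≈ 0.3103
After 'tails': P(biased) = 0.1·0.3103 / (0.1·0.3103 + 0.5·0.6897) ≈ 0.0826
After 'tails': P(biased) = 0.1·0.0826 / (0.1·0.0826 + 0.5·0.9174) ≈ 0.0177
After 'heads': P(biased) = 0.9·0.0177 / (0.9·0.0177 + 0.5·0.9823) ≈ 0.0314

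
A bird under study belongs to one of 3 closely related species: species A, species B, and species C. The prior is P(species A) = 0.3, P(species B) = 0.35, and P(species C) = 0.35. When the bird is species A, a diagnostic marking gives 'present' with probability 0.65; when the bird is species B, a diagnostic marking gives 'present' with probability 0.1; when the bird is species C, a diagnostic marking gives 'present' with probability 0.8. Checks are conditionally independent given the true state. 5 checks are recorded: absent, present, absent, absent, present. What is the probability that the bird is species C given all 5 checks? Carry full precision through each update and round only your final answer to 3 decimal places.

0.183

Each posterior becomes the prior for the next update.
After 'absent': normaliser = 0.35·0.3000 + 0.9·0.3500 + 0.2·0.3500; P(species A) ≈ 0.2143, P(species B) ≈ 0.6429, P(species C) ≈ 0.1429
After 'present': normaliser = 0.65·0.2143 + 0.1·0.6429 + 0.8·0.1429; P(species A) ≈ 0.4382, P(species B) ≈ 0.2022, P(species C) ≈ 0.3596
After 'absent': normaliser = 0.35·0.4382 + 0.9·0.2022 + 0.2·0.3596; P(species A) ≈ 0.3766, P(species B) ≈ 0.4469, P(species C) ≈ 0.1766
After 'absent': normaliser = 0.35·0.3766 + 0.9·0.4469 + 0.2·0.1766; P(species A) ≈ 0.2315, P(species B) ≈ 0.7065, P(species C) ≈ 0.0620
After 'present': normaliser = 0.65·0.2315 + 0.1·0.7065 + 0.8·0.0620; P(species A) ≈ 0.5558, P(species B) ≈ 0.2609, P(species C) ≈ 0.1833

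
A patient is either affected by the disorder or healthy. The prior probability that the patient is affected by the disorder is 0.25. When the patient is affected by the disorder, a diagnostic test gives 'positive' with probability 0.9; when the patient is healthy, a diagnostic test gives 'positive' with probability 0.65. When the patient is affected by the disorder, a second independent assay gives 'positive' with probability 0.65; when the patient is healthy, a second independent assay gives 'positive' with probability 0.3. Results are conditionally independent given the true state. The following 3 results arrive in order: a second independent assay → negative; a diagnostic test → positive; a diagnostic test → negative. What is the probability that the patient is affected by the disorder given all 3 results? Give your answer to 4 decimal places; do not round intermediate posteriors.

0.0619

Each posterior becomes the prior for the next update.
After a second independent assay='negative': P(affected) = 0.35·0.2500 / (0.35·0.2500 + 0.7·0.7500) ≈ 0.1429
After a diagnostic test='positive': P(affected) = 0.9·0.1429 / (0.9·0.1429 + 0.65·0.8571) ≈ 0.1875
After a diagnostic test='negative': P(affected) = 0.1·0.1875 / (0.1·0.1875 + 0.35·0.8125) ≈ 0.0619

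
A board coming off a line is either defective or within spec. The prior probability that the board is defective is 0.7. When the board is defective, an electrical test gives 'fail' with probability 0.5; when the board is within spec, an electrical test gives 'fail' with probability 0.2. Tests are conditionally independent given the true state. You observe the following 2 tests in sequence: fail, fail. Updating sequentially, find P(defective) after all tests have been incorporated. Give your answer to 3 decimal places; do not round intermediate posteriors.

After 'fail': P(defective) = 0.5·0.7000 / (0.5·0.7000 + 0.2·0.3000) ≈ 0.8537
After 'fail': P(defective) = 0.5·0.8537 / (0.5·0.8537 + 0.2·0.1463) ≈ 0.9358

0.936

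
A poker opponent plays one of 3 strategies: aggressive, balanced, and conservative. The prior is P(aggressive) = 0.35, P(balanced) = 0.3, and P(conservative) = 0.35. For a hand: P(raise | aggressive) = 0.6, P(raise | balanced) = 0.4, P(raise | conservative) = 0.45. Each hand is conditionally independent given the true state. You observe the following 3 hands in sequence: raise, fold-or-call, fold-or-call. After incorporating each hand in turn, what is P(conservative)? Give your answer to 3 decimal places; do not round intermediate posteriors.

0.383

After 'raise': normaliser = 0.6·0.3500 + 0.4·0.3000 + 0.45·0.3500; P(aggressive) ≈ 0.4308, P(balanced) ≈ 0.2462, P(conservative) ≈ 0.3231
After 'fold-or-call': normaliser = 0.4·0.4308 + 0.6·0.2462 + 0.55·0.3231; P(aggressive) ≈ 0.3462, P(balanced) ≈ 0.2968, P(conservative) ≈ 0.3570
After 'fold-or-call': normaliser = 0.4·0.3462 + 0.6·0.2968 + 0.55·0.3570; P(aggressive) ≈ 0.2700, P(balanced) ≈ 0.3471, P(conservative) ≈ 0.3829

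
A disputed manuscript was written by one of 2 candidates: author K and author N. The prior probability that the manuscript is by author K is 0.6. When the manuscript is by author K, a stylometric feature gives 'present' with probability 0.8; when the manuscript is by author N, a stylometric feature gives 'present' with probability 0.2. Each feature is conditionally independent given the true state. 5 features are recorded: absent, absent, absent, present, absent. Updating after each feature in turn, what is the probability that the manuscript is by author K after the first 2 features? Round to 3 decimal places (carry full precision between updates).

0.086

After 'absent': P(author K) = 0.2·0.6000 / (0.2·0.6000 + 0.8·0.4000) ≈ 0.2727
After 'absent': P(author K) = 0.2·0.2727 / (0.2·0.2727 + 0.8·0.7273) ≈ 0.0857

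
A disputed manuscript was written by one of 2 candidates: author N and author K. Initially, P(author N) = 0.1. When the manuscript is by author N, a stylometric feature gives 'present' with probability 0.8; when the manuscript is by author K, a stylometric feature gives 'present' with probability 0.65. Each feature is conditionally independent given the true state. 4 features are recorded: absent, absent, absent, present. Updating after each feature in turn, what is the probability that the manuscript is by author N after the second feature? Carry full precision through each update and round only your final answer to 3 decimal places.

After 'absent': P(author N) = 0.2·0.1000 / (0.2·0.1000 + 0.35·0.9000) ≈ 0.0597
After 'absent': P(author N) = 0.2·0.0597 / (0.2·0.0597 + 0.35·0.9403) ≈ 0.0350

0.035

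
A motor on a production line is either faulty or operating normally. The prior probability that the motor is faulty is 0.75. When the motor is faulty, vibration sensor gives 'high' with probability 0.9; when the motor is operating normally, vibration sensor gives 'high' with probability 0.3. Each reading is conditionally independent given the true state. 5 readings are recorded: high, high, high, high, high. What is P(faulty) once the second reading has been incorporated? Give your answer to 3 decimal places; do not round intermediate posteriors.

After 'high': P(faulty) = 0.9·0.7500 / (0.9·0.7500 + 0.3·0.2500) ≈ 0.9000
After 'high': P(faulty) = 0.9·0.9000 / (0.9·0.9000 + 0.3·0.1000) ≈ 0.9643

0.964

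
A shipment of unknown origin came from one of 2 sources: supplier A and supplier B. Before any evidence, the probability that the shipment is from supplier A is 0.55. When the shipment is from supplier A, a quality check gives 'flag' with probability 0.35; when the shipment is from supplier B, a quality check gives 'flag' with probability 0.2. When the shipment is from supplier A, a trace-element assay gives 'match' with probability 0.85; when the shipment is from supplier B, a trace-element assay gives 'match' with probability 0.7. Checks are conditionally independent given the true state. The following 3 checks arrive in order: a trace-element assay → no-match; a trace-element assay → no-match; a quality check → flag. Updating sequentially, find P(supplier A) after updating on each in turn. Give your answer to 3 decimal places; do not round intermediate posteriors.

0.348

After a trace-element assay='no-match': P(supplier A) = 0.15·0.5500 / (0.15·0.5500 + 0.3·0.4500) ≈ 0.3793
After a trace-element assay='no-match': P(supplier A) = 0.15·0.3793 / (0.15·0.3793 + 0.3·0.6207) ≈ 0.2340
After a quality check='flag': P(supplier A) = 0.35·0.2340 / (0.35·0.2340 + 0.2·0.7660) ≈ 0.3484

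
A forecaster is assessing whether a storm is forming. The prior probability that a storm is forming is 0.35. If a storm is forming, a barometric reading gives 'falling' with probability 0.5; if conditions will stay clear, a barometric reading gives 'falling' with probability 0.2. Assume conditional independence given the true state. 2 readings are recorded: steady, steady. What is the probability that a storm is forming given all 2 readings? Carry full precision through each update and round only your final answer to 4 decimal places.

After 'steady': P(storm) = 0.5·0.3500 / (0.5·0.3500 + 0.8·0.6500) ≈ 0.2518
After 'steady': P(storm) = 0.5·0.2518 / (0.5·0.2518 + 0.8·0.7482) ≈ 0.1738

0.1738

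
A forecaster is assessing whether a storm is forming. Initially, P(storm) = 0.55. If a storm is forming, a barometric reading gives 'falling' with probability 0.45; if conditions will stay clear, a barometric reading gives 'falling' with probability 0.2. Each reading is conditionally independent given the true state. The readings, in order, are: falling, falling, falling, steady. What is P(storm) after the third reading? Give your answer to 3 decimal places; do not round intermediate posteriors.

After 'falling': P(storm) = 0.45·0.5500 / (0.45·0.5500 + 0.2·0.4500) ≈ 0.7333
After 'falling': P(storm) = 0.45·0.7333 / (0.45·0.7333 + 0.2·0.2667) ≈ 0.8609
After 'falling': P(storm) = 0.45·0.8609 / (0.45·0.8609 + 0.2·0.1391) ≈ 0.9330

0.933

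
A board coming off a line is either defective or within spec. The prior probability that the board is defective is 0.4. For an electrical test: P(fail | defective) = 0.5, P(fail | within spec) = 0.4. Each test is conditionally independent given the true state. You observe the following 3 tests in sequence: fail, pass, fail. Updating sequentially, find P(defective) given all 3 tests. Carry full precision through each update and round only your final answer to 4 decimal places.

After 'fail': P(defective) = 0.5·0.4000 / (0.5·0.4000 + 0.4·0.6000) ≈ 0.4545
After 'pass': P(defective) = 0.5·0.4545 / (0.5·0.4545 + 0.6·0.5455) ≈ 0.4098
After 'fail': P(defective) = 0.5·0.4098 / (0.5·0.4098 + 0.4·0.5902) ≈ 0.4647

0.4647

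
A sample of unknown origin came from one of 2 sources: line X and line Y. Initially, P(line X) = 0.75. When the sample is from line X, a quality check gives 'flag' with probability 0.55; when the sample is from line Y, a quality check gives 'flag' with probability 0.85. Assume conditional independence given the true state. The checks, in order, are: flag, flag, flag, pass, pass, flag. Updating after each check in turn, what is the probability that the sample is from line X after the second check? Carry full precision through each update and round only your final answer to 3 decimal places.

After 'flag': P(line X) = 0.55·0.7500 / (0.55·0.7500 + 0.85·0.2500) ≈ 0.6600
After 'flag': P(line X) = 0.55·0.6600 / (0.55·0.6600 + 0.85·0.3400) ≈ 0.5567

0.557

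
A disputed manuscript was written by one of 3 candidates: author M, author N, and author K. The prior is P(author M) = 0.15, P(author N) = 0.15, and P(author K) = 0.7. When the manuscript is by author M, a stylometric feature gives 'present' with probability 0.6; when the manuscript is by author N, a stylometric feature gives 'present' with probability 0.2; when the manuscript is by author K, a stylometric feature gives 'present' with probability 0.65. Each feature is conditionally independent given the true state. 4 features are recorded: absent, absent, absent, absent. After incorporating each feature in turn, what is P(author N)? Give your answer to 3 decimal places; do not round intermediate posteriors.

0.811

After 'absent': normaliser = 0.4·0.1500 + 0.8·0.1500 + 0.35·0.7000; P(author M) ≈ 0.1412, P(author N) ≈ 0.2824, P(author K) ≈ 0.5765
After 'absent': normaliser = 0.4·0.1412 + 0.8·0.2824 + 0.35·0.5765; P(author M) ≈ 0.1166, P(author N) ≈ 0.4666, P(author K) ≈ 0.4168
After 'absent': normaliser = 0.4·0.1166 + 0.8·0.4666 + 0.35·0.4168; P(author M) ≈ 0.0825, P(author N) ≈ 0.6597, P(author K) ≈ 0.2578
After 'absent': normaliser = 0.4·0.0825 + 0.8·0.6597 + 0.35·0.2578; P(author M) ≈ 0.0507, P(author N) ≈ 0.8107, P(author K) ≈ 0.1386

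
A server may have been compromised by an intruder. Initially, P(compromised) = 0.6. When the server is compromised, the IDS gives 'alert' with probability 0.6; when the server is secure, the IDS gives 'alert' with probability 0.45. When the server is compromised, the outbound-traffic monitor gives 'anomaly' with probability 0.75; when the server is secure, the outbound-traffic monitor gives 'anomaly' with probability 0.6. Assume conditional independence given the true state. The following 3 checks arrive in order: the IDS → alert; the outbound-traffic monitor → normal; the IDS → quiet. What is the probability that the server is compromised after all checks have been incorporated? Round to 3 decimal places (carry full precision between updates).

0.476

Each posterior becomes the prior for the next update.
After the IDS='alert': P(compromised) = 0.6·0.6000 / (0.6·0.6000 + 0.45·0.4000) ≈ 0.6667
After the outbound-traffic monitor='normal': P(compromised) = 0.25·0.6667 / (0.25·0.6667 + 0.4·0.3333) ≈ 0.5556
After the IDS='quiet': P(compromised) = 0.4·0.5556 / (0.4·0.5556 + 0.55·0.4444) ≈ 0.4762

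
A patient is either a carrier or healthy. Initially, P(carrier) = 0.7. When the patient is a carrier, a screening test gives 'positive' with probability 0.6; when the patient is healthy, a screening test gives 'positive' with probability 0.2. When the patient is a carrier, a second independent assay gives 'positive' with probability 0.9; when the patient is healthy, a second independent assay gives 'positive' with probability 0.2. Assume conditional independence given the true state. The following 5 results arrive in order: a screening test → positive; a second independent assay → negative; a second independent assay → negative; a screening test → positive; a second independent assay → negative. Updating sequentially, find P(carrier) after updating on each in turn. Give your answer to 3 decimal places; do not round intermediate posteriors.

0.039

After a screening test='positive': P(carrier) = 0.6·0.7000 / (0.6·0.7000 + 0.2·0.3000) ≈ 0.8750
After a second independent assay='negative': P(carrier) = 0.1·0.8750 / (0.1·0.8750 + 0.8·0.1250) ≈ 0.4667
After a second independent assay='negative': P(carrier) = 0.1·0.4667 / (0.1·0.4667 + 0.8·0.5333) ≈ 0.0986
After a screening test='positive': P(carrier) = 0.6·0.0986 / (0.6·0.0986 + 0.2·0.9014) ≈ 0.2471
After a second independent assay='negative': P(carrier) = 0.1·0.2471 / (0.1·0.2471 + 0.8·0.7529) ≈ 0.0394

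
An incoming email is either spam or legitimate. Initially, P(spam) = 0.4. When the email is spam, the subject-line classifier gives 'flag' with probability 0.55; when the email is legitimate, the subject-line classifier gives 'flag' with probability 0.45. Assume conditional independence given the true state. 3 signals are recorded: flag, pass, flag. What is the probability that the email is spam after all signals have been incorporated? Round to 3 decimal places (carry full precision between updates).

0.449

After 'flag': P(spam) = 0.55·0.4000 / (0.55·0.4000 + 0.45·0.6000) ≈ 0.4490
After 'pass': P(spam) = 0.45·0.4490 / (0.45·0.4490 + 0.55·0.5510) ≈ 0.4000
After 'flag': P(spam) = 0.55·0.4000 / (0.55·0.4000 + 0.45·0.6000) ≈ 0.4490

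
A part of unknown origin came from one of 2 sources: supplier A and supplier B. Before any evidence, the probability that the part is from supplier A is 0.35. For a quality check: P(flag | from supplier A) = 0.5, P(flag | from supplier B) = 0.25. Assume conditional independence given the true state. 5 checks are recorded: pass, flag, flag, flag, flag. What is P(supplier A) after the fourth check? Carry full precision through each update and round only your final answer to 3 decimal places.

0.742

After 'pass': P(supplier A) = 0.5·0.3500 / (0.5·0.3500 + 0.75·0.6500) ≈ 0.2642
After 'flag': P(supplier A) = 0.5·0.2642 / (0.5·0.2642 + 0.25·0.7358) ≈ 0.4179
After 'flag': P(supplier A) = 0.5·0.4179 / (0.5·0.4179 + 0.25·0.5821) ≈ 0.5895
After 'flag': P(supplier A) = 0.5·0.5895 / (0.5·0.5895 + 0.25·0.4105) ≈ 0.7417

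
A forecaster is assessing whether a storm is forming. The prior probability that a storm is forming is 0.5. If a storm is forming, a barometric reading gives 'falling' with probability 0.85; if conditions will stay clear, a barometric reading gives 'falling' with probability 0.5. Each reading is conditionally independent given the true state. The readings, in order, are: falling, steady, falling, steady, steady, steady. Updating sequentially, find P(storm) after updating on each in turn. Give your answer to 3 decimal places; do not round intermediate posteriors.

0.023

After 'falling': P(storm) = 0.85·0.5000 / (0.85·0.5000 + 0.5·0.5000) ≈ 0.6296
After 'steady': P(storm) = 0.15·0.6296 / (0.15·0.6296 + 0.5·0.3704) ≈ 0.3377
After 'falling': P(storm) = 0.85·0.3377 / (0.85·0.3377 + 0.5·0.6623) ≈ 0.4644
After 'steady': P(storm) = 0.15·0.4644 / (0.15·0.4644 + 0.5·0.5356) ≈ 0.2064
After 'steady': P(storm) = 0.15·0.2064 / (0.15·0.2064 + 0.5·0.7936) ≈ 0.0724
After 'steady': P(storm) = 0.15·0.0724 / (0.15·0.0724 + 0.5·0.9276) ≈ 0.0229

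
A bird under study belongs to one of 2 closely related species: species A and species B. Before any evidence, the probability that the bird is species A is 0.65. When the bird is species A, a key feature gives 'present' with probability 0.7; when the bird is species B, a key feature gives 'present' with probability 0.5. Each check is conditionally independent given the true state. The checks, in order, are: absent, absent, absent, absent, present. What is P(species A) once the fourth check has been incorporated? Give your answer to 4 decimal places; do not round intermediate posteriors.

0.1940

After 'absent': P(species A) = 0.3·0.6500 / (0.3·0.6500 + 0.5·0.3500) ≈ 0.5270
After 'absent': P(species A) = 0.3·0.5270 / (0.3·0.5270 + 0.5·0.4730) ≈ 0.4007
After 'absent': P(species A) = 0.3·0.4007 / (0.3·0.4007 + 0.5·0.5993) ≈ 0.2863
After 'absent': P(species A) = 0.3·0.2863 / (0.3·0.2863 + 0.5·0.7137) ≈ 0.1940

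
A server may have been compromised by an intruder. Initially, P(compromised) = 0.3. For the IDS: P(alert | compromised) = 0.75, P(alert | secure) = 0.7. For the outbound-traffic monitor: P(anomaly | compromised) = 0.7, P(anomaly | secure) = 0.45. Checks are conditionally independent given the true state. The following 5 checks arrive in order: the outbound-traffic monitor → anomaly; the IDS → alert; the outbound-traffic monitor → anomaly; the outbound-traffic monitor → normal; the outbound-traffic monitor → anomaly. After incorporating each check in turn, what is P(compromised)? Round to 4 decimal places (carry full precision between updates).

After the outbound-traffic monitor='anomaly': P(compromised) = 0.7·0.3000 / (0.7·0.3000 + 0.45·0.7000) ≈ 0.4000
After the IDS='alert': P(compromised) = 0.75·0.4000 / (0.75·0.4000 + 0.7·0.6000) ≈ 0.4167
After the outbound-traffic monitor='anomaly': P(compromised) = 0.7·0.4167 / (0.7·0.4167 + 0.45·0.5833) ≈ 0.5263
After the outbound-traffic monitor='normal': P(compromised) = 0.3·0.5263 / (0.3·0.5263 + 0.55·0.4737) ≈ 0.3774
After the outbound-traffic monitor='anomaly': P(compromised) = 0.7·0.3774 / (0.7·0.3774 + 0.45·0.6226) ≈ 0.4853

0.4853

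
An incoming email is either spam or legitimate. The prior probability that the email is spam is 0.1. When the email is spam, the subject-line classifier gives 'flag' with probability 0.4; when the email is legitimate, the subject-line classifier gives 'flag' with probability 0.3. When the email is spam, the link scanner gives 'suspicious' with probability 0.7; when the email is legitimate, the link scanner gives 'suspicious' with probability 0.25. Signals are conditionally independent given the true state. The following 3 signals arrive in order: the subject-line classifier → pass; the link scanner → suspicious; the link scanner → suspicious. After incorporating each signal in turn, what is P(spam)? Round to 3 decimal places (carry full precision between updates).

After the subject-line classifier='pass': P(spam) = 0.6·0.1000 / (0.6·0.1000 + 0.7·0.9000) ≈ 0.0870
After the link scanner='suspicious': P(spam) = 0.7·0.0870 / (0.7·0.0870 + 0.25·0.9130) ≈ 0.2105
After the link scanner='suspicious': P(spam) = 0.7·0.2105 / (0.7·0.2105 + 0.25·0.7895) ≈ 0.4275

0.427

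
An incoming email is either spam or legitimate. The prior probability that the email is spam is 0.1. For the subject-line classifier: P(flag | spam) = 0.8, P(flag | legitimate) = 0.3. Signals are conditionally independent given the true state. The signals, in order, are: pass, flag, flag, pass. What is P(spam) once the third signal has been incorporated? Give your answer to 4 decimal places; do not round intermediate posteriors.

0.1842

After 'pass': P(spam) = 0.2·0.1000 / (0.2·0.1000 + 0.7·0.9000) ≈ 0.0308
After 'flag': P(spam) = 0.8·0.0308 / (0.8·0.0308 + 0.3·0.9692) ≈ 0.0780
After 'flag': P(spam) = 0.8·0.0780 / (0.8·0.0780 + 0.3·0.9220) ≈ 0.1842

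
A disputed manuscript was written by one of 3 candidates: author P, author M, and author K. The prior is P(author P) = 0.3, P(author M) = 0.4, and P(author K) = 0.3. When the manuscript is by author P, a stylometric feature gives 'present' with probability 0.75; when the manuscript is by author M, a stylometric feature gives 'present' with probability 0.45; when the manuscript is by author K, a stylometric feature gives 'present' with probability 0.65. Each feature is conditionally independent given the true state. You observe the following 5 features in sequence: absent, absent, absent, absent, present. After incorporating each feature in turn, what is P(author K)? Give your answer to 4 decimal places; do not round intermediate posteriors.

0.1443

After 'absent': normaliser = 0.25·0.3000 + 0.55·0.4000 + 0.35·0.3000; P(author P) ≈ 0.1875, P(author M) ≈ 0.5500, P(author K) ≈ 0.2625
After 'absent': normaliser = 0.25·0.1875 + 0.55·0.5500 + 0.35·0.2625; P(author P) ≈ 0.1062, P(author M) ≈ 0.6856, P(author K) ≈ 0.2082
After 'absent': normaliser = 0.25·0.1062 + 0.55·0.6856 + 0.35·0.2082; P(author P) ≈ 0.0557, P(author M) ≈ 0.7913, P(author K) ≈ 0.1529
After 'absent': normaliser = 0.25·0.0557 + 0.55·0.7913 + 0.35·0.1529; P(author P) ≈ 0.0277, P(author M) ≈ 0.8658, P(author K) ≈ 0.1065
After 'present': normaliser = 0.75·0.0277 + 0.45·0.8658 + 0.65·0.1065; P(author P) ≈ 0.0433, P(author M) ≈ 0.8123, P(author K) ≈ 0.1443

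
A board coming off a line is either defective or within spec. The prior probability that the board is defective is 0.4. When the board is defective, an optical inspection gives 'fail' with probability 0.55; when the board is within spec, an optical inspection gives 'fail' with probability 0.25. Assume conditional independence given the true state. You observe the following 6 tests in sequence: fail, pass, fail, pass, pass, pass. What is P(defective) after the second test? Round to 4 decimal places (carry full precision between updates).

0.4681

Each posterior becomes the prior for the next update.
After 'fail': P(defective) = 0.55·0.4000 / (0.55·0.4000 + 0.25·0.6000) ≈ 0.5946
After 'pass': P(defective) = 0.45·0.5946 / (0.45·0.5946 + 0.75·0.4054) ≈ 0.4681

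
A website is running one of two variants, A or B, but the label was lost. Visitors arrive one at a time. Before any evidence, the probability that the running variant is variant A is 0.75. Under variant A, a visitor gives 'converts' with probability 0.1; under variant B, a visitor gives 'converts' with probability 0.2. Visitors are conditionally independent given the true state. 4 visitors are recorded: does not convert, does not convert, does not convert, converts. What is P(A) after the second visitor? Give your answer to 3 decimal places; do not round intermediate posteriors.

0.792

After 'does not convert': P(A) = 0.9·0.7500 / (0.9·0.7500 + 0.8·0.2500) ≈ 0.7714
After 'does not convert': P(A) = 0.9·0.7714 / (0.9·0.7714 + 0.8·0.2286) ≈ 0.7915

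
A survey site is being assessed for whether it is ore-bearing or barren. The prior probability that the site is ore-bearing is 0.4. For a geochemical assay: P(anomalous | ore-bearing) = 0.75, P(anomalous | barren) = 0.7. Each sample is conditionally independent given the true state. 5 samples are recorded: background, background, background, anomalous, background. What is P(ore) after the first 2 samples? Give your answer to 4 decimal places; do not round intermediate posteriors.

After 'background': P(ore) = 0.25·0.4000 / (0.25·0.4000 + 0.3·0.6000) ≈ 0.3571
After 'background': P(ore) = 0.25·0.3571 / (0.25·0.3571 + 0.3·0.6429) ≈ 0.3165

0.3165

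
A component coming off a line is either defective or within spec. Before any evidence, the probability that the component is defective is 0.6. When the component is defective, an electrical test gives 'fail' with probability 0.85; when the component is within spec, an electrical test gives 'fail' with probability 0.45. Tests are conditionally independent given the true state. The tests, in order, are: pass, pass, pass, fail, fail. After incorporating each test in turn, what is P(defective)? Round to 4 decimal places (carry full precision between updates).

0.0979

After 'pass': P(defective) = 0.15·0.6000 / (0.15·0.6000 + 0.55·0.4000) ≈ 0.2903
After 'pass': P(defective) = 0.15·0.2903 / (0.15·0.2903 + 0.55·0.7097) ≈ 0.1004
After 'pass': P(defective) = 0.15·0.1004 / (0.15·0.1004 + 0.55·0.8996) ≈ 0.0295
After 'fail': P(defective) = 0.85·0.0295 / (0.85·0.0295 + 0.45·0.9705) ≈ 0.0544
After 'fail': P(defective) = 0.85·0.0544 / (0.85·0.0544 + 0.45·0.9456) ≈ 0.0979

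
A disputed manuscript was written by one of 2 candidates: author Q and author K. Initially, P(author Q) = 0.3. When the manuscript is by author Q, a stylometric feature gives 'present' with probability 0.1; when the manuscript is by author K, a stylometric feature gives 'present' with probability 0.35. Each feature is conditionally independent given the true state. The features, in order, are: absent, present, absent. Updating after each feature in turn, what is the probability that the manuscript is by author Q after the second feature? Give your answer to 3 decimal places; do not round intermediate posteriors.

0.145

Apply Bayes' rule sequentially, carrying P(author Q) forward.
After 'absent': P(author Q) = 0.9·0.3000 / (0.9·0.3000 + 0.65·0.7000) ≈ 0.3724
After 'present': P(author Q) = 0.1·0.3724 / (0.1·0.3724 + 0.35·0.6276) ≈ 0.1450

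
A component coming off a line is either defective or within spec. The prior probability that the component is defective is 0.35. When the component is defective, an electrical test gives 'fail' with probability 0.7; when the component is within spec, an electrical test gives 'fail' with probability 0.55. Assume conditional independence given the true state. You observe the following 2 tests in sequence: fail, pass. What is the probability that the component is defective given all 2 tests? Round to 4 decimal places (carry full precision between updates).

0.3136

Apply Bayes' rule sequentially, carrying P(defective) forward.
After 'fail': P(defective) = 0.7·0.3500 / (0.7·0.3500 + 0.55·0.6500) ≈ 0.4066
After 'pass': P(defective) = 0.3·0.4066 / (0.3·0.4066 + 0.45·0.5934) ≈ 0.3136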